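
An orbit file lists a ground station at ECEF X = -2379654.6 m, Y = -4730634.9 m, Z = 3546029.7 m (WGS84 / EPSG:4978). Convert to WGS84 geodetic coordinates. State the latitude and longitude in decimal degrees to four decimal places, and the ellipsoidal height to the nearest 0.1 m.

λ = atan2(Y, X) = -116.70379990°; p = √(X²+Y²) = 5295437.9 m.
Bowring's method on WGS84 (a = 6378137 m, b = 6356752.314 m) gives φ = 33.98589997°, h = 1574.028 m.

lat 33.9859°, lon -116.7038°, h 1574.0 m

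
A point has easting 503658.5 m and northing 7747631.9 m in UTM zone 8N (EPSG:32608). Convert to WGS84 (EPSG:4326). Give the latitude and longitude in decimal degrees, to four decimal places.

Zone 8N: λ₀ = -135°, k₀ = 0.9996, false easting 500000 m.
Meridian distance M = (N − FN)/k₀ = 7750732.2 m.
Inverse transverse Mercator on WGS84 gives φ = 69.83639992°, λ = -134.90490070°.

lat 69.8364°, lon -134.9049°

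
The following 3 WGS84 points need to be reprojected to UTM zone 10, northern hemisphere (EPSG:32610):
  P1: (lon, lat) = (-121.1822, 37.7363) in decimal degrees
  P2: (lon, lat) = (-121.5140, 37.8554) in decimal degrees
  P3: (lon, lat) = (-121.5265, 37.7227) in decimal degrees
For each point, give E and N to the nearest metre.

P1: E 660175 m, N 4178113 m; P2: E 630726 m, N 4190812 m; P3: E 629859 m, N 4176071 m

UTM zone 10N: λ₀ = -123°, k₀ = 0.9996.
P1 (37.7363°, -121.1822°) → (660174.586, 4178113.011) m.
P2 (37.8554°, -121.5140°) → (630726.245, 4190811.993) m.
P3 (37.7227°, -121.5265°) → (629858.616, 4176070.523) m.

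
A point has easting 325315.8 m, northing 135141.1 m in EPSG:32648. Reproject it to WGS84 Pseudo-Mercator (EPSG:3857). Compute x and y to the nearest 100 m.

x 11513800 m, y 136100 m

Unproject from UTM 48N (λ₀ = 105°) → φ = 1.22220012°, λ = 103.43000001°.
Web Mercator (R = 6378137 m): x = 11513774.934 m, y = 136065.014 m.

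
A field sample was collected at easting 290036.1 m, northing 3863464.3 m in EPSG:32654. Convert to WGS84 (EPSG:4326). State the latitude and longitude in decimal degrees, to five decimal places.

Zone 54N: λ₀ = 141°, k₀ = 0.9996, false easting 500000 m.
Meridian distance M = (N − FN)/k₀ = 3865010.3 m.
Inverse transverse Mercator on WGS84 gives φ = 34.89189982°, λ = 138.70230006°.

lat 34.89190°, lon 138.70230°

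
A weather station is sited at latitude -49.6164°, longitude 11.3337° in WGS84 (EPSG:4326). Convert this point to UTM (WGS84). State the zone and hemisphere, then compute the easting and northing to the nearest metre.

Longitude 11.3337° lies in the 6° band [6°, 12°), giving zone 32; latitude is south of the equator, so 32S.
Zone 32 central meridian λ₀ = 6×32 − 183 = 9°; Δλ = +2.3337°.
Transverse Mercator on WGS84 with k₀ = 0.9996 gives E = 668568.985 m, N = 4501402.637 m.

Zone 32S: E 668569 m, N 4501403 m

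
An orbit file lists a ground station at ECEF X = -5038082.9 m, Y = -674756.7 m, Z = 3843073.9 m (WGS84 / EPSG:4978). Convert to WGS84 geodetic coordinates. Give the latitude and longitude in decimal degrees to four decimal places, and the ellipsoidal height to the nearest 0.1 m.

λ = atan2(Y, X) = -172.37170002°; p = √(X²+Y²) = 5083067.6 m.
Bowring's method on WGS84 (a = 6378137 m, b = 6356752.314 m) gives φ = 37.27649978°, h = 2011.778 m.

lat 37.2765°, lon -172.3717°, h 2011.8 m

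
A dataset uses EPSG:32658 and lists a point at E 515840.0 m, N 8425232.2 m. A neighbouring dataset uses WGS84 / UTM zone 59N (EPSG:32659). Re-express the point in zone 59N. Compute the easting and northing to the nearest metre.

UTM 58N → geographic: φ = 75.91009982°, λ = 165.58289903°.
UTM 59N (λ₀ = 171°) forward: E = 352983.981 m, N = 8431900.489 m.

E 352984 m, N 8431900 m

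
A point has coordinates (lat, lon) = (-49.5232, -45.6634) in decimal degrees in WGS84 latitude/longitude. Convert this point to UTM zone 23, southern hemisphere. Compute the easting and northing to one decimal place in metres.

E 451987.7 m, N 4514168.5 m

Zone 23 central meridian λ₀ = 6×23 − 183 = -45°; Δλ = -0.6634°.
Transverse Mercator on WGS84 with k₀ = 0.9996 gives E = 451987.691 m, N = 4514168.473 m.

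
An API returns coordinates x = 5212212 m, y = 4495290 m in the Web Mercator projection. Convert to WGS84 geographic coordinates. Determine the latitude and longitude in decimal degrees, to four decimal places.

lat 37.4020°, lon 46.8221°

R = 6378137 m. λ = x/R = 46.82209704°.
φ = 2·arctan(exp(y/R)) − 90° = 2·arctan(2.02344) − 90° = 37.40200344°.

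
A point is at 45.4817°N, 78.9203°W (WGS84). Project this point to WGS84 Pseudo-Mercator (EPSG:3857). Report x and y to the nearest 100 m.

x -8785400 m, y 5697700 m

Web Mercator is spherical with R = a = 6378137 m.
x = R·λ = 6378137 × -1.377419082 = -8785367.609 m.
y = R·ln tan(π/4 + φ/2) = 6378137 × 0.893313639 = 5697676.770 m.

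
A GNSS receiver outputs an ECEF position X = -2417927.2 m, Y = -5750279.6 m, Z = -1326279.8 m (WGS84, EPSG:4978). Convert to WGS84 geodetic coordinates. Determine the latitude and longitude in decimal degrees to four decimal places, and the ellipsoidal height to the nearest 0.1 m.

lat -12.0817°, lon -112.8062°, h 182.5 m

λ = atan2(Y, X) = -112.80620005°; p = √(X²+Y²) = 6237955.4 m.
Bowring's method on WGS84 (a = 6378137 m, b = 6356752.314 m) gives φ = -12.08170035°, h = 182.535 m.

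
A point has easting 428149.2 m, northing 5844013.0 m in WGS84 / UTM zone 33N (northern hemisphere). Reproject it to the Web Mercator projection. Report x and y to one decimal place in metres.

x 1551315.1 m, y 6935269.7 m

Unproject from UTM 33N (λ₀ = 15°) → φ = 52.74120040°, λ = 13.93570035°.
Web Mercator (R = 6378137 m): x = 1551315.066 m, y = 6935269.739 m.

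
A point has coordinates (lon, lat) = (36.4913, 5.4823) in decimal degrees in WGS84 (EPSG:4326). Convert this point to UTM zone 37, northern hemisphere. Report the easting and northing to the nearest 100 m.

Zone 37 central meridian λ₀ = 6×37 − 183 = 39°; Δλ = -2.5087°.
Transverse Mercator on WGS84 with k₀ = 0.9996 gives E = 222025.136 m, N = 606559.095 m.

E 222000 m, N 606600 m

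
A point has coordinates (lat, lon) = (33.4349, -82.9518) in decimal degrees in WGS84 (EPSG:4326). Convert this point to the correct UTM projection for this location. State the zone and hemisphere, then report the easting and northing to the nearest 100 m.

Longitude -82.9518° lies in the 6° band [-84°, -78°), giving zone 17; latitude is north of the equator, so 17N.
Zone 17 central meridian λ₀ = 6×17 − 183 = -81°; Δλ = -1.9518°.
Transverse Mercator on WGS84 with k₀ = 0.9996 gives E = 318556.843 m, N = 3701204.894 m.

Zone 17N: E 318600 m, N 3701200 m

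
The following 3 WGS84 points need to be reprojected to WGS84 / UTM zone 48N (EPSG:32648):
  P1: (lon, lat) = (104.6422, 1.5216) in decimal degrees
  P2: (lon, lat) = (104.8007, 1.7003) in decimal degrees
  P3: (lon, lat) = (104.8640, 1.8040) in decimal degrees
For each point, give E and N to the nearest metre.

UTM zone 48N: λ₀ = 105°, k₀ = 0.9996.
P1 (1.5216°, 104.6422°) → (460199.503, 168186.215) m.
P2 (1.7003°, 104.8007°) → (477832.554, 187935.935) m.
P3 (1.8040°, 104.8640°) → (484874.041, 199397.430) m.

P1: E 460200 m, N 168186 m; P2: E 477833 m, N 187936 m; P3: E 484874 m, N 199397 m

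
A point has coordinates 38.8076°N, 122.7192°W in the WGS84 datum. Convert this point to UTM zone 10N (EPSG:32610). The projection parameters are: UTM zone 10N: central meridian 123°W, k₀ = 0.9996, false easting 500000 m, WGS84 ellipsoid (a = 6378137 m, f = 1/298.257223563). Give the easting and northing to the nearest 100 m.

Zone 10 central meridian λ₀ = 6×10 − 183 = -123°; Δλ = +0.2808°.
Transverse Mercator on WGS84 with k₀ = 0.9996 gives E = 524380.699 m, N = 4295463.543 m.

E 524400 m, N 4295500 m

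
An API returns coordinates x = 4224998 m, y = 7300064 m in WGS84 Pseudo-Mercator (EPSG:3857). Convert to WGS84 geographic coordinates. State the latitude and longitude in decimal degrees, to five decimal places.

R = 6378137 m. λ = x/R = 37.95380279°.
φ = 2·arctan(exp(y/R)) − 90° = 2·arctan(3.14101) − 90° = 54.68029762°.

lat 54.68030°, lon 37.95380°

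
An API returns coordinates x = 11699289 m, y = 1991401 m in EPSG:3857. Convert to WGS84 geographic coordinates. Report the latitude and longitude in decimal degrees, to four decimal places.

R = 6378137 m. λ = x/R = 105.09650122°.
φ = 2·arctan(exp(y/R)) − 90° = 2·arctan(1.36646) − 90° = 17.60530114°.

lat 17.6053°, lon 105.0965°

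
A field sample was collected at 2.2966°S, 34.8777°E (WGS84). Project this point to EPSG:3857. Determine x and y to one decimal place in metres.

Web Mercator is spherical with R = a = 6378137 m.
x = R·λ = 6378137 × 0.608730701 = 3882567.804 m.
y = R·ln tan(π/4 + φ/2) = 6378137 × -0.040093969 = -255724.829 m.

x 3882567.8 m, y -255724.8 m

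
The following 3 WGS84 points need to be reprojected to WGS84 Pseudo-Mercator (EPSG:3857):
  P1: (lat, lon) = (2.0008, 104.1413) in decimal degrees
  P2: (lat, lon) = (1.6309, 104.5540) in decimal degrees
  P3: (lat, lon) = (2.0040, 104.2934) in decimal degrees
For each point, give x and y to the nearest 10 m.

P1: x 11592960 m, y 222770 m; P2: x 11638900 m, y 181580 m; P3: x 11609890 m, y 223130 m

Web Mercator: x = R·λ, y = R·ln tan(π/4+φ/2), R = 6378137 m.
P1 (2.0008°, 104.1413°) → (11592956.487, 222773.318) m.
P2 (1.6309°, 104.5540°) → (11638898.040, 181575.479) m.
P3 (2.0040°, 104.2934°) → (11609888.181, 223129.758) m.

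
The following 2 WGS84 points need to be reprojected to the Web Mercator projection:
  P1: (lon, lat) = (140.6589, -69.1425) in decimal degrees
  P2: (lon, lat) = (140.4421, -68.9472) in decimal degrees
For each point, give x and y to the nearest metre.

P1: x 15658077 m, y -10795195 m; P2: x 15633943 m, y -10734405 m

Web Mercator: x = R·λ, y = R·ln tan(π/4+φ/2), R = 6378137 m.
P1 (-69.1425°, 140.6589°) → (15658077.124, -10795195.238) m.
P2 (-68.9472°, 140.4421°) → (15633943.058, -10734404.975) m.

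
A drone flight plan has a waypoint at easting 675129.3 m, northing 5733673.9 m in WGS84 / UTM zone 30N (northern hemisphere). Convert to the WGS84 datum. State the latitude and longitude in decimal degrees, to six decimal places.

Zone 30N: λ₀ = -3°, k₀ = 0.9996, false easting 500000 m.
Meridian distance M = (N − FN)/k₀ = 5735968.3 m.
Inverse transverse Mercator on WGS84 gives φ = 51.72659957°, λ = -0.46420000°.

lat 51.726600°, lon -0.464200°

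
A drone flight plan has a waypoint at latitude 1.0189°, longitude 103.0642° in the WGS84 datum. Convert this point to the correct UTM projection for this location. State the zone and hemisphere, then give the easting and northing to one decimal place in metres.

Longitude 103.0642° lies in the 6° band [102°, 108°), giving zone 48; latitude is north of the equator, so 48N.
Zone 48 central meridian λ₀ = 6×48 − 183 = 105°; Δλ = -1.9358°.
Transverse Mercator on WGS84 with k₀ = 0.9996 gives E = 284586.521 m, N = 112683.911 m.

Zone 48N: E 284586.5 m, N 112683.9 m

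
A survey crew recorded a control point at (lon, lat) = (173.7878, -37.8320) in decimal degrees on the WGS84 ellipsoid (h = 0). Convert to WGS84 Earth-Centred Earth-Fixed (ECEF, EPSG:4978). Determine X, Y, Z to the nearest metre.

X -5014270 m, Y 545804 m, Z -3890733 m

WGS84: a = 6378137 m, e² = 0.006694380; N(φ) = a/√(1−e²sin²φ) = 6386183.550 m.
X = (N+h)·cosφ·cosλ = -5014270.101 m; Y = (N+h)·cosφ·sinλ = 545804.366 m; Z = (N(1−e²)+h)·sinφ = -3890733.011 m.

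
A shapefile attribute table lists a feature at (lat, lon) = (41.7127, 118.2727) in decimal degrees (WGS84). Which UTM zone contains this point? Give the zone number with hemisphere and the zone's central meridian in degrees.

Zone 50N, central meridian 117°

UTM zone = ⌊(λ + 180)/6⌋ + 1; 118.2727° ∈ [114°, 120°) → zone 50.
Hemisphere: N (φ ≥ 0).
Central meridian λ₀ = 6×50 − 183 = 117°.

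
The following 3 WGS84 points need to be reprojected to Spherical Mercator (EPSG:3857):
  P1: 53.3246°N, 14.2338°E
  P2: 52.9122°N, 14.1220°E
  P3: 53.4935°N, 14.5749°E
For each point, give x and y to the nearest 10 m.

P1: x 1584500 m, y 7043270 m; P2: x 1572050 m, y 6966770 m; P3: x 1622470 m, y 7074810 m

Web Mercator: x = R·λ, y = R·ln tan(π/4+φ/2), R = 6378137 m.
P1 (53.3246°, 14.2338°) → (1584499.368, 7043267.300) m.
P2 (52.9122°, 14.1220°) → (1572053.849, 6966773.781) m.
P3 (53.4935°, 14.5749°) → (1622470.446, 7074808.912) m.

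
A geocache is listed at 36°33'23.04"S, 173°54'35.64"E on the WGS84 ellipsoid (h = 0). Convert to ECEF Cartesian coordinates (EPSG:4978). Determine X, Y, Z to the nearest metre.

X -5100517 m, Y 544197 m, Z -3777964 m

WGS84: a = 6378137 m, e² = 0.006694380; N(φ) = a/√(1−e²sin²φ) = 6385724.140 m.
X = (N+h)·cosφ·cosλ = -5100517.464 m; Y = (N+h)·cosφ·sinλ = 544196.716 m; Z = (N(1−e²)+h)·sinφ = -3777963.767 m.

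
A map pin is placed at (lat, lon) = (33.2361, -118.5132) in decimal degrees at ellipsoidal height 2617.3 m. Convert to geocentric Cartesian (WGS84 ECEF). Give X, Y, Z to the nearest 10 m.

WGS84: a = 6378137 m, e² = 0.006694380; N(φ) = a/√(1−e²sin²φ) = 6384559.944 m.
X = (N+h)·cosφ·cosλ = -2550234.180 m; Y = (N+h)·cosφ·sinλ = -4694367.650 m; Z = (N(1−e²)+h)·sinφ = 3477324.333 m.

X -2550230 m, Y -4694370 m, Z 3477320 m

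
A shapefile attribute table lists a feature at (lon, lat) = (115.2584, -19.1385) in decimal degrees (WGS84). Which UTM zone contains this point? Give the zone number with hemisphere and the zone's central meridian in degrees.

Zone 50S, central meridian 117°

UTM zone = ⌊(λ + 180)/6⌋ + 1; 115.2584° ∈ [114°, 120°) → zone 50.
Hemisphere: S (φ < 0).
Central meridian λ₀ = 6×50 − 183 = 117°.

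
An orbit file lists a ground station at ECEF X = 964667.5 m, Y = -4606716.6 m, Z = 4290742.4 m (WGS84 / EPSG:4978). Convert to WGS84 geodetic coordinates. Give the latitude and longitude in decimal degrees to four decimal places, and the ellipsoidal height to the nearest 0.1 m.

lat 42.5451°, lon -78.1729°, h 496.0 m

λ = atan2(Y, X) = -78.17289957°; p = √(X²+Y²) = 4706635.9 m.
Bowring's method on WGS84 (a = 6378137 m, b = 6356752.314 m) gives φ = 42.54509941°, h = 496.017 m.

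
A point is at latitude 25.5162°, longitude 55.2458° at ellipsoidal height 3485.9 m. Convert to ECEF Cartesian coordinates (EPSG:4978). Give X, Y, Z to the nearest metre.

X 3285102 m, Y 4734714 m, Z 2732292 m

WGS84: a = 6378137 m, e² = 0.006694380; N(φ) = a/√(1−e²sin²φ) = 6382102.176 m.
X = (N+h)·cosφ·cosλ = 3285101.807 m; Y = (N+h)·cosφ·sinλ = 4734713.572 m; Z = (N(1−e²)+h)·sinφ = 2732291.866 m.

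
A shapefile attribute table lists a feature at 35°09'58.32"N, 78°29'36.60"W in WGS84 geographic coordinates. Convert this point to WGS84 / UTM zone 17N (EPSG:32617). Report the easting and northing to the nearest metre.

Zone 17 central meridian λ₀ = 6×17 − 183 = -81°; Δλ = +2.5065°.
Transverse Mercator on WGS84 with k₀ = 0.9996 gives E = 728283.549 m, N = 3894351.253 m.

E 728284 m, N 3894351 m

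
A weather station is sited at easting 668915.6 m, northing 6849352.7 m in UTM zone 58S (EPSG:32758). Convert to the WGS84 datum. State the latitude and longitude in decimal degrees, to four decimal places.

Zone 58S: λ₀ = 165°, k₀ = 0.9996, false easting 500000 m, false northing 10000000 m.
Meridian distance M = (N − FN)/k₀ = -3151908.1 m.
Inverse transverse Mercator on WGS84 gives φ = -28.47149957°, λ = 166.72540037°.

lat -28.4715°, lon 166.7254°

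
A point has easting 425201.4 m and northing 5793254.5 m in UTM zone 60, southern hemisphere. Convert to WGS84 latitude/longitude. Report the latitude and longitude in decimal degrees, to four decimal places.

Zone 60S: λ₀ = 177°, k₀ = 0.9996, false easting 500000 m, false northing 10000000 m.
Meridian distance M = (N − FN)/k₀ = -4208428.9 m.
Inverse transverse Mercator on WGS84 gives φ = -38.00529989°, λ = 176.14800015°.

lat -38.0053°, lon 176.1480°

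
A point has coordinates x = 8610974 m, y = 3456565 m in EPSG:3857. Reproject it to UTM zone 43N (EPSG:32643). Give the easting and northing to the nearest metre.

E 727870 m, N 3280524 m

Web Mercator inverse (R = 6378137 m) → φ = 29.63380340°, λ = 77.35369555°.
UTM 43N forward: E = 727870.296 m, N = 3280524.014 m.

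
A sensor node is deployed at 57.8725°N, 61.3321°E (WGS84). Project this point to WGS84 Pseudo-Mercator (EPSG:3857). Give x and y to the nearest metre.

Web Mercator is spherical with R = a = 6378137 m.
x = R·λ = 6378137 × 1.070447082 = 6827458.141 m.
y = R·ln tan(π/4 + φ/2) = 6378137 × 1.244968762 = 7940581.323 m.

x 6827458 m, y 7940581 m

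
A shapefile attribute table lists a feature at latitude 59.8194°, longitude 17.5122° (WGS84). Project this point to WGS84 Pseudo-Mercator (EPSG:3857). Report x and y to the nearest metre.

Web Mercator is spherical with R = a = 6378137 m.
x = R·λ = 6378137 × 0.305645549 = 1949449.187 m.
y = R·ln tan(π/4 + φ/2) = 6378137 × 1.310670904 = 8359638.586 m.

x 1949449 m, y 8359639 m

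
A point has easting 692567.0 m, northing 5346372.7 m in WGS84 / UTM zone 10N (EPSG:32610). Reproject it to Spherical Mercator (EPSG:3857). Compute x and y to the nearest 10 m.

x -13403570 m, y 6147090 m

Unproject from UTM 10N (λ₀ = -123°) → φ = 48.24130022°, λ = -120.40630042°.
Web Mercator (R = 6378137 m): x = -13403568.051 m, y = 6147092.890 m.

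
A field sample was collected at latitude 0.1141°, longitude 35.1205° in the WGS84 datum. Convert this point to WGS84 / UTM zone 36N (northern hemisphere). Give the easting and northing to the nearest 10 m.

Zone 36 central meridian λ₀ = 6×36 − 183 = 33°; Δλ = +2.1205°.
Transverse Mercator on WGS84 with k₀ = 0.9996 gives E = 736012.342 m, N = 12620.179 m.

E 736010 m, N 12620 m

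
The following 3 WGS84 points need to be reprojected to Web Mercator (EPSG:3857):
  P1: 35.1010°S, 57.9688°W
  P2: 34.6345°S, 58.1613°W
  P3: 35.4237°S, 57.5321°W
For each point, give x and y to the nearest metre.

Web Mercator: x = R·λ, y = R·ln tan(π/4+φ/2), R = 6378137 m.
P1 (-35.1010°, -57.9688°) → (-6453057.298, -4177615.126) m.
P2 (-34.6345°, -58.1613°) → (-6474486.300, -4114321.421) m.
P3 (-35.4237°, -57.5321°) → (-6404444.076, -4221610.399) m.

P1: x -6453057 m, y -4177615 m; P2: x -6474486 m, y -4114321 m; P3: x -6404444 m, y -4221610 m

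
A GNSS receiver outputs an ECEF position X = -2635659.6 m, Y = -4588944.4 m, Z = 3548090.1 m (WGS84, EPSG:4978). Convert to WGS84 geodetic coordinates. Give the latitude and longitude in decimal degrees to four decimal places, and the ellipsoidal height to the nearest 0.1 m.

lat 34.0187°, lon -119.8709°, h -135.7 m

λ = atan2(Y, X) = -119.87089965°; p = √(X²+Y²) = 5291985.7 m.
Bowring's method on WGS84 (a = 6378137 m, b = 6356752.314 m) gives φ = 34.01870015°, h = -135.703 m.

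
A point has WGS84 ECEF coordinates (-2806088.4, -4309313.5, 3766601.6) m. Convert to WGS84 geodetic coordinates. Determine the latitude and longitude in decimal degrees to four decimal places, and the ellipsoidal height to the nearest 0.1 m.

λ = atan2(Y, X) = -123.07090000°; p = √(X²+Y²) = 5142403.6 m.
Bowring's method on WGS84 (a = 6378137 m, b = 6356752.314 m) gives φ = 36.40480049°, h = 3646.667 m.

lat 36.4048°, lon -123.0709°, h 3646.7 m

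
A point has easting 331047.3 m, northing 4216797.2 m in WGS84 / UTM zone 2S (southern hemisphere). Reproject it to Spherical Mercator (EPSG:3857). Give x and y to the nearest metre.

Unproject from UTM 2S (λ₀ = -171°) → φ = -52.17340034°, λ = -173.47080053°.
Web Mercator (R = 6378137 m): x = -19310681.182 m, y = -6831539.390 m.

x -19310681 m, y -6831539 m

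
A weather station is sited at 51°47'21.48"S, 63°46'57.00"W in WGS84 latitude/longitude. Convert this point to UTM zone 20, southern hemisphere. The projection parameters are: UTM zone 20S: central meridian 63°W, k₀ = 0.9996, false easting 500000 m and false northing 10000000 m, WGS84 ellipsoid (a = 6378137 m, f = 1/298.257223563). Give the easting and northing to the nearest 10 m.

E 446030 m, N 4262110 m

Zone 20 central meridian λ₀ = 6×20 − 183 = -63°; Δλ = -0.7825°.
Transverse Mercator on WGS84 with k₀ = 0.9996 gives E = 446029.504 m, N = 4262106.432 m.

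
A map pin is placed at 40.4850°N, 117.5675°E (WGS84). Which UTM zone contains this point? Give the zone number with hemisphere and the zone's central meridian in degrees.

UTM zone = ⌊(λ + 180)/6⌋ + 1; 117.5675° ∈ [114°, 120°) → zone 50.
Hemisphere: N (φ ≥ 0).
Central meridian λ₀ = 6×50 − 183 = 117°.

Zone 50N, central meridian 117°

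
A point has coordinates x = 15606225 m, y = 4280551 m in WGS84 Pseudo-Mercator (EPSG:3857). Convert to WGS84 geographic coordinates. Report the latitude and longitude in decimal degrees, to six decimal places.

R = 6378137 m. λ = x/R = 140.19310445°.
φ = 2·arctan(exp(y/R)) − 90° = 2·arctan(1.95644) − 90° = 35.85400328°.

lat 35.854003°, lon 140.193104°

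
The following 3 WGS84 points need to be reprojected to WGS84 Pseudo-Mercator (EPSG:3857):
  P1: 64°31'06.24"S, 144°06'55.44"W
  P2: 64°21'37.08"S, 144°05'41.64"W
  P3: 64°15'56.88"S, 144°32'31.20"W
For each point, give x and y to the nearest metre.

P1: x -16042853 m, y -9482644 m; P2: x -16040571 m, y -9441854 m; P3: x -16090342 m, y -9417584 m

Web Mercator: x = R·λ, y = R·ln tan(π/4+φ/2), R = 6378137 m.
P1 (-64.5184°, -144.1154°) → (-16042852.943, -9482644.283) m.
P2 (-64.3603°, -144.0949°) → (-16040570.894, -9441853.921) m.
P3 (-64.2658°, -144.5420°) → (-16090341.838, -9417584.431) m.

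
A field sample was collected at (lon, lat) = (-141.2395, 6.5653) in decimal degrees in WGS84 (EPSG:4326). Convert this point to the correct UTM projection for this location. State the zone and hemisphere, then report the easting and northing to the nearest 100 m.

Longitude -141.2395° lies in the 6° band [-144°, -138°), giving zone 7; latitude is north of the equator, so 7N.
Zone 7 central meridian λ₀ = 6×7 − 183 = -141°; Δλ = -0.2395°.
Transverse Mercator on WGS84 with k₀ = 0.9996 gives E = 473523.180 m, N = 725701.049 m.

Zone 7N: E 473500 m, N 725700 m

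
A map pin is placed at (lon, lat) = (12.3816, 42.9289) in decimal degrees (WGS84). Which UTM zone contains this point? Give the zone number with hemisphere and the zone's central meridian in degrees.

UTM zone = ⌊(λ + 180)/6⌋ + 1; 12.3816° ∈ [12°, 18°) → zone 33.
Hemisphere: N (φ ≥ 0).
Central meridian λ₀ = 6×33 − 183 = 15°.

Zone 33N, central meridian 15°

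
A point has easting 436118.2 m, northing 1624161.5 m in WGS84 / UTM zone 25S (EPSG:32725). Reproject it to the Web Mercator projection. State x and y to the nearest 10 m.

Unproject from UTM 25S (λ₀ = -33°) → φ = -75.45710028°, λ = -35.27959906°.
Web Mercator (R = 6378137 m): x = -3927307.003 m, y = -13131832.840 m.

x -3927310 m, y -13131830 m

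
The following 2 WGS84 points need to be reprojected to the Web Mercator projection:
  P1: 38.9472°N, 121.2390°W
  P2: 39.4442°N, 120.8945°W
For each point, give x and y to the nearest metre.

Web Mercator: x = R·λ, y = R·ln tan(π/4+φ/2), R = 6378137 m.
P1 (38.9472°, -121.2390°) → (-13496263.744, 4714111.245) m.
P2 (39.4442°, -120.8945°) → (-13457914.180, 4785500.623) m.

P1: x -13496264 m, y 4714111 m; P2: x -13457914 m, y 4785501 m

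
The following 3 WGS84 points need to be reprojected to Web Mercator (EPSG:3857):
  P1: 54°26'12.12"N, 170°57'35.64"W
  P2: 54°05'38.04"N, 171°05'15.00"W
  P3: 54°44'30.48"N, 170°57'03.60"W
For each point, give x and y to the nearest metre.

P1: x -19031169 m, y 7253300 m; P2: x -19045373 m, y 7187960 m; P3: x -19030178 m, y 7311915 m

Web Mercator: x = R·λ, y = R·ln tan(π/4+φ/2), R = 6378137 m.
P1 (54.4367°, -170.9599°) → (-19031169.014, 7253299.732) m.
P2 (54.0939°, -171.0875°) → (-19045373.381, 7187959.925) m.
P3 (54.7418°, -170.9510°) → (-19030178.271, 7311915.156) m.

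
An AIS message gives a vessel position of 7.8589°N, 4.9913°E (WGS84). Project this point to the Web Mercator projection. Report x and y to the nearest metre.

Web Mercator is spherical with R = a = 6378137 m.
x = R·λ = 6378137 × 0.087114619 = 555628.974 m.
y = R·ln tan(π/4 + φ/2) = 6378137 × 0.137595811 = 877604.936 m.

x 555629 m, y 877605 m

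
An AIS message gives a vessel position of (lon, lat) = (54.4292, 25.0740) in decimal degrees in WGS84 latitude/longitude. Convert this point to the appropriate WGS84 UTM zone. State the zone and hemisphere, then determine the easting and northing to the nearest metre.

Zone 40N: E 240681 m, N 2775608 m

Longitude 54.4292° lies in the 6° band [54°, 60°), giving zone 40; latitude is north of the equator, so 40N.
Zone 40 central meridian λ₀ = 6×40 − 183 = 57°; Δλ = -2.5708°.
Transverse Mercator on WGS84 with k₀ = 0.9996 gives E = 240680.763 m, N = 2775608.278 m.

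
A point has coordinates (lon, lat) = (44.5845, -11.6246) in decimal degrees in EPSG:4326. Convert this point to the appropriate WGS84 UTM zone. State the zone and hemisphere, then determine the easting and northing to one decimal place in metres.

Longitude 44.5845° lies in the 6° band [42°, 48°), giving zone 38; latitude is south of the equator, so 38S.
Zone 38 central meridian λ₀ = 6×38 − 183 = 45°; Δλ = -0.4155°.
Transverse Mercator on WGS84 with k₀ = 0.9996 gives E = 454707.059 m, N = 8714923.718 m.

Zone 38S: E 454707.1 m, N 8714923.7 m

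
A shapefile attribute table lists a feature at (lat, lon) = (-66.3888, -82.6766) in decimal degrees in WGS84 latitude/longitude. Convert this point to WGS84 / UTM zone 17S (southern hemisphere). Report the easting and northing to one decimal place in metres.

Zone 17 central meridian λ₀ = 6×17 − 183 = -81°; Δλ = -1.6766°.
Transverse Mercator on WGS84 with k₀ = 0.9996 gives E = 425072.406 m, N = 2635747.513 m.

E 425072.4 m, N 2635747.5 m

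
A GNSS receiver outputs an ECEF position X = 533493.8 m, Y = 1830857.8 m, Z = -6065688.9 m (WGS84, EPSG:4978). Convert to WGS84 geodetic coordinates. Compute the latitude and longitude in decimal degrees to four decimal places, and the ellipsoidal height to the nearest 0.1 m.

lat -72.6571°, lon 73.7544°, h -268.1 m

λ = atan2(Y, X) = 73.75440123°; p = √(X²+Y²) = 1907001.8 m.
Bowring's method on WGS84 (a = 6378137 m, b = 6356752.314 m) gives φ = -72.65710034°, h = -268.099 m.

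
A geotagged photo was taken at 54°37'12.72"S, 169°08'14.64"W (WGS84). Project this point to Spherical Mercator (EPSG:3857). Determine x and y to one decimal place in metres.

x -18828289.2 m, y -7288500.9 m

Web Mercator is spherical with R = a = 6378137 m.
x = R·λ = 6378137 × -2.952004518 = -18828289.242 m.
y = R·ln tan(π/4 + φ/2) = 6378137 × -1.142731940 = -7288500.865 m.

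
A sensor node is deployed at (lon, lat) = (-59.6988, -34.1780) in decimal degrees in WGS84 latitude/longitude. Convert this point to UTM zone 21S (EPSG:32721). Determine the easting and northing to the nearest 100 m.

Zone 21 central meridian λ₀ = 6×21 − 183 = -57°; Δλ = -2.6988°.
Transverse Mercator on WGS84 with k₀ = 0.9996 gives E = 251258.525 m, N = 6214815.042 m.

E 251300 m, N 6214800 m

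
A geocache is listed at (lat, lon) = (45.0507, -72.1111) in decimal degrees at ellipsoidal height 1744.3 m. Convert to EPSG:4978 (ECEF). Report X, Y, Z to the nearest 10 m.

X 1386830 m, Y -4296560 m, Z 4492570 m

WGS84: a = 6378137 m, e² = 0.006694380; N(φ) = a/√(1−e²sin²φ) = 6388857.277 m.
X = (N+h)·cosφ·cosλ = 1386832.770 m; Y = (N+h)·cosφ·sinλ = -4296562.667 m; Z = (N(1−e²)+h)·sinφ = 4492565.270 m.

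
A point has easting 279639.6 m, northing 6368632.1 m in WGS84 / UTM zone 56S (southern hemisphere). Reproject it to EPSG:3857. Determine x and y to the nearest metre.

x 16769914 m, y -3868549 m

Unproject from UTM 56S (λ₀ = 153°) → φ = -32.79819988°, λ = 150.64669959°.
Web Mercator (R = 6378137 m): x = 16769913.888 m, y = -3868548.904 m.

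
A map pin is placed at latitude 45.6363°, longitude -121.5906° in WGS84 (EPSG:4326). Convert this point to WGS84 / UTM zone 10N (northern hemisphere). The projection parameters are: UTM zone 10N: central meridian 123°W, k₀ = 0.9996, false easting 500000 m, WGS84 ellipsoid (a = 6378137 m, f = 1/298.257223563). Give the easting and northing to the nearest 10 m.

Zone 10 central meridian λ₀ = 6×10 − 183 = -123°; Δλ = +1.4094°.
Transverse Mercator on WGS84 with k₀ = 0.9996 gives E = 609845.694 m, N = 5054605.188 m.

E 609850 m, N 5054610 m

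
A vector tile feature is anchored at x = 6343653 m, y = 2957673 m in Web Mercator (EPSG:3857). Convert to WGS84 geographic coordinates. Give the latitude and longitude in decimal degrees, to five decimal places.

R = 6378137 m. λ = x/R = 56.98600447°.
φ = 2·arctan(exp(y/R)) − 90° = 2·arctan(1.58998) − 90° = 25.66519779°.

lat 25.66520°, lon 56.98600°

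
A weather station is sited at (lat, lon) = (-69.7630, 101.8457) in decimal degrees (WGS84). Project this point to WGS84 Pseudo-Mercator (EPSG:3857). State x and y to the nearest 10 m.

x 11337410 m, y -10992010 m

Web Mercator is spherical with R = a = 6378137 m.
x = R·λ = 6378137 × 1.777542794 = 11337411.463 m.
y = R·ln tan(π/4 + φ/2) = 6378137 × -1.723389222 = -10992012.565 m.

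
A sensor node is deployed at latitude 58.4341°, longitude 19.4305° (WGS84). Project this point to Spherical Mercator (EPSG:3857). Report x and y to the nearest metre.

Web Mercator is spherical with R = a = 6378137 m.
x = R·λ = 6378137 × 0.339126200 = 2162993.366 m.
y = R·ln tan(π/4 + φ/2) = 6378137 × 1.263545550 = 8059066.626 m.

x 2162993 m, y 8059067 m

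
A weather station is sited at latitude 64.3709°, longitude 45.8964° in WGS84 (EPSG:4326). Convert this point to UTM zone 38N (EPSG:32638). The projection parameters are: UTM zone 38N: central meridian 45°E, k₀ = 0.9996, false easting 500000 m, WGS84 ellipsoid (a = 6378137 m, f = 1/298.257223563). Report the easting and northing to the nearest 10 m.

Zone 38 central meridian λ₀ = 6×38 − 183 = 45°; Δλ = +0.8964°.
Transverse Mercator on WGS84 with k₀ = 0.9996 gives E = 543261.658 m, N = 7138650.761 m.

E 543260 m, N 7138650 m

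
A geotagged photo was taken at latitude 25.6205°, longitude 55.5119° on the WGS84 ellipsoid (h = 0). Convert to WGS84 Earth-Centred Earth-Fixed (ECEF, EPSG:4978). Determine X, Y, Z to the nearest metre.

X 3258472 m, Y 4743216 m, Z 2741213 m

WGS84: a = 6378137 m, e² = 0.006694380; N(φ) = a/√(1−e²sin²φ) = 6382132.493 m.
X = (N+h)·cosφ·cosλ = 3258471.920 m; Y = (N+h)·cosφ·sinλ = 4743216.214 m; Z = (N(1−e²)+h)·sinφ = 2741213.239 m.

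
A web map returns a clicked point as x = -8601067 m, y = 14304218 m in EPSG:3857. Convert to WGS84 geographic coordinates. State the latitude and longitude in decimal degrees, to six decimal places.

R = 6378137 m. λ = x/R = -77.26469946°.
φ = 2·arctan(exp(y/R)) − 90° = 2·arctan(9.41868) − 90° = 77.87899910°.

lat 77.878999°, lon -77.264699°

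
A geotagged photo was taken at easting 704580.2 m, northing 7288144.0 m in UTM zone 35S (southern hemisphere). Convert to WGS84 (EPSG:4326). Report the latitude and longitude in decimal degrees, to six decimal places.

lat -24.507000°, lon 29.019100°

Zone 35S: λ₀ = 27°, k₀ = 0.9996, false easting 500000 m, false northing 10000000 m.
Meridian distance M = (N − FN)/k₀ = -2712941.2 m.
Inverse transverse Mercator on WGS84 gives φ = -24.50699983°, λ = 29.01909976°.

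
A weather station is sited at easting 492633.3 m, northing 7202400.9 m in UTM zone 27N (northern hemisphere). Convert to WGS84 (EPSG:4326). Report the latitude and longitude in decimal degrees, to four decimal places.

Zone 27N: λ₀ = -21°, k₀ = 0.9996, false easting 500000 m.
Meridian distance M = (N − FN)/k₀ = 7205283.0 m.
Inverse transverse Mercator on WGS84 gives φ = 64.94559990°, λ = -21.15590074°.

lat 64.9456°, lon -21.1559°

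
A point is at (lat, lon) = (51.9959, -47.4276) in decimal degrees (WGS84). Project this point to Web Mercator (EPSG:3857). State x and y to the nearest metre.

x -5279616 m, y 6799384 m

Web Mercator is spherical with R = a = 6378137 m.
x = R·λ = 6378137 × -0.827767776 = -5279616.282 m.
y = R·ln tan(π/4 + φ/2) = 6378137 × 1.066045486 = 6799384.156 m.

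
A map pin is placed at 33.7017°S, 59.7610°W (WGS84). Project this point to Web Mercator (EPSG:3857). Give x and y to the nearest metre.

x -6652564 m, y -3988818 m

Web Mercator is spherical with R = a = 6378137 m.
x = R·λ = 6378137 × -1.043026214 = -6652564.089 m.
y = R·ln tan(π/4 + φ/2) = 6378137 × -0.625389139 = -3988817.610 m.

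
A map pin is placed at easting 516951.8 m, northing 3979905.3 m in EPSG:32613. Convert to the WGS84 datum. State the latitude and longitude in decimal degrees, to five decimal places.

Zone 13N: λ₀ = -105°, k₀ = 0.9996, false easting 500000 m.
Meridian distance M = (N − FN)/k₀ = 3981497.9 m.
Inverse transverse Mercator on WGS84 gives φ = 35.96339979°, λ = -104.81200032°.

lat 35.96340°, lon -104.81200°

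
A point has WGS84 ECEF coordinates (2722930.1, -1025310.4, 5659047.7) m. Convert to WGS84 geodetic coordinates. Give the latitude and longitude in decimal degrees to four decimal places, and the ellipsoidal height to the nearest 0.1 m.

lat 62.9464°, lon -20.6337°, h 2003.6 m

λ = atan2(Y, X) = -20.63370043°; p = √(X²+Y²) = 2909572.1 m.
Bowring's method on WGS84 (a = 6378137 m, b = 6356752.314 m) gives φ = 62.94640023°, h = 2003.567 m.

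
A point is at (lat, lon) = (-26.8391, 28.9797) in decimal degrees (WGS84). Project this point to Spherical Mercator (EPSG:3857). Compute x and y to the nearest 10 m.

Web Mercator is spherical with R = a = 6378137 m.
x = R·λ = 6378137 × 0.505791181 = 3226005.447 m.
y = R·ln tan(π/4 + φ/2) = 6378137 × -0.486565867 = -3103383.762 m.

x 3226010 m, y -3103380 m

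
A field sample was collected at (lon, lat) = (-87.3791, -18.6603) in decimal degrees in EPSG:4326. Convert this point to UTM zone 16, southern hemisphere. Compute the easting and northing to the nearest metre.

Zone 16 central meridian λ₀ = 6×16 − 183 = -87°; Δλ = -0.3791°.
Transverse Mercator on WGS84 with k₀ = 0.9996 gives E = 460019.264 m, N = 7936716.598 m.

E 460019 m, N 7936717 m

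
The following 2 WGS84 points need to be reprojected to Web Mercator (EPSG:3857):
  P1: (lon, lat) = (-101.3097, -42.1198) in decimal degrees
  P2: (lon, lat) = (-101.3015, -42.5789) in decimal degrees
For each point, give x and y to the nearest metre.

P1: x -11277744 m, y -5178942 m; P2: x -11276831 m, y -5248094 m

Web Mercator: x = R·λ, y = R·ln tan(π/4+φ/2), R = 6378137 m.
P1 (-42.1198°, -101.3097°) → (-11277744.216, -5178941.830) m.
P2 (-42.5789°, -101.3015°) → (-11276831.397, -5248094.206) m.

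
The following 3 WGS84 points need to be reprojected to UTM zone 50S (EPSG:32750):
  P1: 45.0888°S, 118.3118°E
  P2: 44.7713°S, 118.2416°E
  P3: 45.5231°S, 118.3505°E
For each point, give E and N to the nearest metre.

P1: E 603230 m, N 5006348 m; P2: E 598246 m, N 5041705 m; P3: E 605467 m, N 4958050 m

UTM zone 50S: λ₀ = 117°, k₀ = 0.9996.
P1 (-45.0888°, 118.3118°) → (603230.066, 5006347.986) m.
P2 (-44.7713°, 118.2416°) → (598245.652, 5041705.002) m.
P3 (-45.5231°, 118.3505°) → (605466.927, 4958050.170) m.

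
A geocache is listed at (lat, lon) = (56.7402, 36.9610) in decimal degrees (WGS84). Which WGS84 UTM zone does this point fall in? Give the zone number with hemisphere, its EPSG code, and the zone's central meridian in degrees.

Zone 37N (EPSG:32637), central meridian 39°

UTM zone = ⌊(λ + 180)/6⌋ + 1; 36.9610° ∈ [36°, 42°) → zone 37.
Hemisphere: N (φ ≥ 0).
Central meridian λ₀ = 6×37 − 183 = 39°.
EPSG code: 32637.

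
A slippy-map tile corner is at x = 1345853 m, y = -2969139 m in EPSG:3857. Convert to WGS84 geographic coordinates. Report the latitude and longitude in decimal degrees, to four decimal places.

R = 6378137 m. λ = x/R = 12.09000320°.
φ = 2·arctan(exp(y/R)) − 90° = 2·arctan(0.62781) − 90° = -25.75800042°.

lat -25.7580°, lon 12.0900°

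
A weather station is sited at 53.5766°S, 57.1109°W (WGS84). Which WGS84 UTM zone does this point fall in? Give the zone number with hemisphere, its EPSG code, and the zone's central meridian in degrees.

UTM zone = ⌊(λ + 180)/6⌋ + 1; -57.1109° ∈ [-60°, -54°) → zone 21.
Hemisphere: S (φ < 0).
Central meridian λ₀ = 6×21 − 183 = -57°.
EPSG code: 32721.

Zone 21S (EPSG:32721), central meridian -57°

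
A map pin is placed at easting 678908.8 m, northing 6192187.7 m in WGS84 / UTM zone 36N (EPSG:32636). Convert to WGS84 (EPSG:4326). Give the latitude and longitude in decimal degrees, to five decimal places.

Zone 36N: λ₀ = 33°, k₀ = 0.9996, false easting 500000 m.
Meridian distance M = (N − FN)/k₀ = 6194665.6 m.
Inverse transverse Mercator on WGS84 gives φ = 55.84200009°, λ = 35.85740044°.

lat 55.84200°, lon 35.85740°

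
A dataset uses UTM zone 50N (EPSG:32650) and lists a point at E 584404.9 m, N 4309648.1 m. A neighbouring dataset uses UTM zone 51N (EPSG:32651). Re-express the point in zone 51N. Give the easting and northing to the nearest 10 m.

UTM 50N → geographic: φ = 38.93170038°, λ = 117.97379976°.
UTM 51N (λ₀ = 123°) forward: E = 64236.049 m, N = 4321225.281 m.

E 64240 m, N 4321230 m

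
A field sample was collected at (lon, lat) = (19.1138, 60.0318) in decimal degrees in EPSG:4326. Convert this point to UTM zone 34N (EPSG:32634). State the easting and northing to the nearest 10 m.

Zone 34 central meridian λ₀ = 6×34 − 183 = 21°; Δλ = -1.8862°.
Transverse Mercator on WGS84 with k₀ = 0.9996 gives E = 394902.626 m, N = 6656451.534 m.

E 394900 m, N 6656450 m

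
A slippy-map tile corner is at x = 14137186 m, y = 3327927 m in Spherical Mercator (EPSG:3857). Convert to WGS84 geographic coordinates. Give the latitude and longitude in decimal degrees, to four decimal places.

R = 6378137 m. λ = x/R = 126.99650258°.
φ = 2·arctan(exp(y/R)) − 90° = 2·arctan(1.68501) − 90° = 28.62440097°.

lat 28.6244°, lon 126.9965°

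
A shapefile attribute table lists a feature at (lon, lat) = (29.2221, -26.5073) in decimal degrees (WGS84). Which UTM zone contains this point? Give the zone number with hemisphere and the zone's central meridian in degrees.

UTM zone = ⌊(λ + 180)/6⌋ + 1; 29.2221° ∈ [24°, 30°) → zone 35.
Hemisphere: S (φ < 0).
Central meridian λ₀ = 6×35 − 183 = 27°.

Zone 35S, central meridian 27°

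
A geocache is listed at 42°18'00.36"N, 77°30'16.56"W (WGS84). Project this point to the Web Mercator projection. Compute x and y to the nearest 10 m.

Web Mercator is spherical with R = a = 6378137 m.
x = R·λ = 6378137 × -1.352710455 = -8627772.606 m.
y = R·ln tan(π/4 + φ/2) = 6378137 × 0.816231999 = 5206039.512 m.

x -8627770 m, y 5206040 m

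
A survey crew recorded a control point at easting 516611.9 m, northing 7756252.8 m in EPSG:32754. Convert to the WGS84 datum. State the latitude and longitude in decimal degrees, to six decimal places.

Zone 54S: λ₀ = 141°, k₀ = 0.9996, false easting 500000 m, false northing 10000000 m.
Meridian distance M = (N − FN)/k₀ = -2244645.1 m.
Inverse transverse Mercator on WGS84 gives φ = -20.29149973°, λ = 141.15910040°.

lat -20.291500°, lon 141.159100°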